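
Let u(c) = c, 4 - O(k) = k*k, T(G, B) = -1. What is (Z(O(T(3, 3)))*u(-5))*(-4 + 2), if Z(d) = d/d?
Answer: 10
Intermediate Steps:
O(k) = 4 - k² (O(k) = 4 - k*k = 4 - k²)
Z(d) = 1
(Z(O(T(3, 3)))*u(-5))*(-4 + 2) = (1*(-5))*(-4 + 2) = -5*(-2) = 10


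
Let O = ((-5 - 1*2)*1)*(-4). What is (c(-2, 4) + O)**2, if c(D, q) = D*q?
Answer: 400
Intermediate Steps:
O = 28 (O = ((-5 - 2)*1)*(-4) = -7*1*(-4) = -7*(-4) = 28)
(c(-2, 4) + O)**2 = (-2*4 + 28)**2 = (-8 + 28)**2 = 20**2 = 400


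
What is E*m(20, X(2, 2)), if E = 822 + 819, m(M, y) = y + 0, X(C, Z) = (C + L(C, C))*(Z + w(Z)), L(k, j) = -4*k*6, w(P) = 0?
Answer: -150972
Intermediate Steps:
L(k, j) = -24*k
X(C, Z) = -23*C*Z (X(C, Z) = (C - 24*C)*(Z + 0) = (-23*C)*Z = -23*C*Z)
m(M, y) = y
E = 1641
E*m(20, X(2, 2)) = 1641*(-23*2*2) = 1641*(-92) = -150972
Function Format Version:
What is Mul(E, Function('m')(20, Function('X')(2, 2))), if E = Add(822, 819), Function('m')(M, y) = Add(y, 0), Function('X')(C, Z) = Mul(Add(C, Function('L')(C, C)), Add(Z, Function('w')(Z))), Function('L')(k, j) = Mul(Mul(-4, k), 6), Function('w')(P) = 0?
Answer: -150972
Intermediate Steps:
Function('L')(k, j) = Mul(-24, k)
Function('X')(C, Z) = Mul(-23, C, Z) (Function('X')(C, Z) = Mul(Add(C, Mul(-24, C)), Add(Z, 0)) = Mul(Mul(-23, C), Z) = Mul(-23, C, Z))
Function('m')(M, y) = y
E = 1641
Mul(E, Function('m')(20, Function('X')(2, 2))) = Mul(1641, Mul(-23, 2, 2)) = Mul(1641, -92) = -150972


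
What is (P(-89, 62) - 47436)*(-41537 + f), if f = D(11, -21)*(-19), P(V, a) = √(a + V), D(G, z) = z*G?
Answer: 1762152528 - 111444*I*√3 ≈ 1.7622e+9 - 1.9303e+5*I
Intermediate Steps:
D(G, z) = G*z
P(V, a) = √(V + a)
f = 4389 (f = (11*(-21))*(-19) = -231*(-19) = 4389)
(P(-89, 62) - 47436)*(-41537 + f) = (√(-89 + 62) - 47436)*(-41537 + 4389) = (√(-27) - 47436)*(-37148) = (3*I*√3 - 47436)*(-37148) = (-47436 + 3*I*√3)*(-37148) = 1762152528 - 111444*I*√3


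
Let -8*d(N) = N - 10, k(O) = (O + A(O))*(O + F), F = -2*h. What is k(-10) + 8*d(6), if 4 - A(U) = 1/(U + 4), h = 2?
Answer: 257/3 ≈ 85.667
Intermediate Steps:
A(U) = 4 - 1/(4 + U) (A(U) = 4 - 1/(U + 4) = 4 - 1/(4 + U))
F = -4 (F = -2*2 = -4)
k(O) = (-4 + O)*(O + (15 + 4*O)/(4 + O)) (k(O) = (O + (15 + 4*O)/(4 + O))*(O - 4) = (O + (15 + 4*O)/(4 + O))*(-4 + O) = (-4 + O)*(O + (15 + 4*O)/(4 + O)))
d(N) = 5/4 - N/8 (d(N) = -(N - 10)/8 = -(-10 + N)/8 = 5/4 - N/8)
k(-10) + 8*d(6) = (-60 + (-10)³ - 17*(-10) + 4*(-10)²)/(4 - 10) + 8*(5/4 - ⅛*6) = (-60 - 1000 + 170 + 4*100)/(-6) + 8*(5/4 - ¾) = -(-60 - 1000 + 170 + 400)/6 + 8*(½) = -⅙*(-490) + 4 = 245/3 + 4 = 257/3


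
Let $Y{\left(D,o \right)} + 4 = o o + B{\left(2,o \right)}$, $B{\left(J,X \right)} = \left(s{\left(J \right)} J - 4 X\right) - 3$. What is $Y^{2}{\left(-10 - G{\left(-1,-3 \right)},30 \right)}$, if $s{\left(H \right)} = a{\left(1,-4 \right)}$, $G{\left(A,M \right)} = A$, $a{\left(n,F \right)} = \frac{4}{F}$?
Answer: $594441$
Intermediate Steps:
$s{\left(H \right)} = -1$ ($s{\left(H \right)} = \frac{4}{-4} = 4 \left(- \frac{1}{4}\right) = -1$)
$B{\left(J,X \right)} = -3 - J - 4 X$ ($B{\left(J,X \right)} = \left(- J - 4 X\right) - 3 = -3 - J - 4 X$)
$Y{\left(D,o \right)} = -9 + o^{2} - 4 o$ ($Y{\left(D,o \right)} = -4 - \left(5 + 4 o - o o\right) = -4 - \left(5 - o^{2} + 4 o\right) = -9 + o^{2} - 4 o$)
$Y^{2}{\left(-10 - G{\left(-1,-3 \right)},30 \right)} = \left(-9 + 30^{2} - 120\right)^{2} = \left(-9 + 900 - 120\right)^{2} = 771^{2} = 594441$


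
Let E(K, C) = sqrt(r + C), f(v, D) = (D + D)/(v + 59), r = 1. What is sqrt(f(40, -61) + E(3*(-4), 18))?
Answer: sqrt(-1342 + 1089*sqrt(19))/33 ≈ 1.7682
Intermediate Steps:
f(v, D) = 2*D/(59 + v) (f(v, D) = (2*D)/(59 + v) = 2*D/(59 + v))
E(K, C) = sqrt(1 + C)
sqrt(f(40, -61) + E(3*(-4), 18)) = sqrt(2*(-61)/(59 + 40) + sqrt(1 + 18)) = sqrt(2*(-61)/99 + sqrt(19)) = sqrt(2*(-61)*(1/99) + sqrt(19)) = sqrt(-122/99 + sqrt(19))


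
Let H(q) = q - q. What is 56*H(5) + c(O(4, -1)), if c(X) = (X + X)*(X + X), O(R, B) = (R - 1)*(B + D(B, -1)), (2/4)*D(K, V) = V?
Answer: 324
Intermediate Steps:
D(K, V) = 2*V
H(q) = 0
O(R, B) = (-1 + R)*(-2 + B) (O(R, B) = (R - 1)*(B + 2*(-1)) = (-1 + R)*(B - 2) = (-1 + R)*(-2 + B))
c(X) = 4*X² (c(X) = (2*X)*(2*X) = 4*X²)
56*H(5) + c(O(4, -1)) = 56*0 + 4*(2 - 1*(-1) - 2*4 - 1*4)² = 0 + 4*(2 + 1 - 8 - 4)² = 0 + 4*(-9)² = 0 + 4*81 = 0 + 324 = 324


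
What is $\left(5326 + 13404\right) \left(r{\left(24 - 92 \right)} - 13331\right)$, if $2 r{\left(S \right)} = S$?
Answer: $-250326450$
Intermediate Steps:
$r{\left(S \right)} = \frac{S}{2}$
$\left(5326 + 13404\right) \left(r{\left(24 - 92 \right)} - 13331\right) = \left(5326 + 13404\right) \left(\frac{24 - 92}{2} - 13331\right) = 18730 \left(\frac{1}{2} \left(-68\right) - 13331\right) = 18730 \left(-34 - 13331\right) = 18730 \left(-13365\right) = -250326450$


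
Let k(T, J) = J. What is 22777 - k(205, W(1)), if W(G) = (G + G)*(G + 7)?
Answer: 22761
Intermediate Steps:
W(G) = 2*G*(7 + G) (W(G) = (2*G)*(7 + G) = 2*G*(7 + G))
22777 - k(205, W(1)) = 22777 - 2*(7 + 1) = 22777 - 2*8 = 22777 - 1*16 = 22777 - 16 = 22761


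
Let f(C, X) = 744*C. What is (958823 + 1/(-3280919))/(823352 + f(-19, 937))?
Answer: 49153446849/41483939836 ≈ 1.1849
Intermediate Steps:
(958823 + 1/(-3280919))/(823352 + f(-19, 937)) = (958823 + 1/(-3280919))/(823352 + 744*(-19)) = (958823 - 1/3280919)/(823352 - 14136) = (3145820598336/3280919)/809216 = (3145820598336/3280919)*(1/809216) = 49153446849/41483939836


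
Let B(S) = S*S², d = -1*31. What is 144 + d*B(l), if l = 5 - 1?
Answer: -1840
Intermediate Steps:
d = -31
l = 4
B(S) = S³
144 + d*B(l) = 144 - 31*4³ = 144 - 31*64 = 144 - 1984 = -1840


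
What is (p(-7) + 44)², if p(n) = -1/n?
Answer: 95481/49 ≈ 1948.6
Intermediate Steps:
(p(-7) + 44)² = (-1/(-7) + 44)² = (-1*(-⅐) + 44)² = (⅐ + 44)² = (309/7)² = 95481/49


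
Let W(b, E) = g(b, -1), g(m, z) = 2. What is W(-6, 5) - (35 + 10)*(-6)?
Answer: 272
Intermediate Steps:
W(b, E) = 2
W(-6, 5) - (35 + 10)*(-6) = 2 - (35 + 10)*(-6) = 2 - 45*(-6) = 2 - 1*(-270) = 2 + 270 = 272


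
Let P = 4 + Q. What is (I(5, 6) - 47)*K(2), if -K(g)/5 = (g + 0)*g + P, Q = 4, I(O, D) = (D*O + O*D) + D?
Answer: -1140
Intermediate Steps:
I(O, D) = D + 2*D*O (I(O, D) = (D*O + D*O) + D = 2*D*O + D = D + 2*D*O)
P = 8 (P = 4 + 4 = 8)
K(g) = -40 - 5*g² (K(g) = -5*((g + 0)*g + 8) = -5*(g*g + 8) = -5*(g² + 8) = -5*(8 + g²) = -40 - 5*g²)
(I(5, 6) - 47)*K(2) = (6*(1 + 2*5) - 47)*(-40 - 5*2²) = (6*(1 + 10) - 47)*(-40 - 5*4) = (6*11 - 47)*(-40 - 20) = (66 - 47)*(-60) = 19*(-60) = -1140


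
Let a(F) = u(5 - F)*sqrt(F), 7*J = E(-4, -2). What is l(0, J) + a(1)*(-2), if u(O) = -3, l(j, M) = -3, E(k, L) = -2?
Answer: 3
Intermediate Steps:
J = -2/7 (J = (1/7)*(-2) = -2/7 ≈ -0.28571)
a(F) = -3*sqrt(F)
l(0, J) + a(1)*(-2) = -3 - 3*sqrt(1)*(-2) = -3 - 3*1*(-2) = -3 - 3*(-2) = -3 + 6 = 3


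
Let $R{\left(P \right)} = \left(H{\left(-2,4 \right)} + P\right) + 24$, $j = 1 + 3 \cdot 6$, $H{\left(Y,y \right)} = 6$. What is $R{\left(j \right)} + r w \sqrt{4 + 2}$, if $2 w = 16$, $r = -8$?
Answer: $49 - 64 \sqrt{6} \approx -107.77$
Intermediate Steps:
$j = 19$ ($j = 1 + 18 = 19$)
$R{\left(P \right)} = 30 + P$ ($R{\left(P \right)} = \left(6 + P\right) + 24 = 30 + P$)
$w = 8$ ($w = \frac{1}{2} \cdot 16 = 8$)
$R{\left(j \right)} + r w \sqrt{4 + 2} = \left(30 + 19\right) + \left(-8\right) 8 \sqrt{4 + 2} = 49 - 64 \sqrt{6}$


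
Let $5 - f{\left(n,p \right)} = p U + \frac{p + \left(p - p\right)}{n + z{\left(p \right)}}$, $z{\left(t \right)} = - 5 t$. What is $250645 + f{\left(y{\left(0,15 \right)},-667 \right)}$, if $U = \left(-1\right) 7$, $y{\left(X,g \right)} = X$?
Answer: $\frac{1229906}{5} \approx 2.4598 \cdot 10^{5}$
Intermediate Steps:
$U = -7$
$f{\left(n,p \right)} = 5 + 7 p - \frac{p}{n - 5 p}$ ($f{\left(n,p \right)} = 5 - \left(p \left(-7\right) + \frac{p + \left(p - p\right)}{n - 5 p}\right) = 5 - \left(- 7 p + \frac{p + 0}{n - 5 p}\right) = 5 - \left(- 7 p + \frac{p}{n - 5 p}\right) = 5 + \left(7 p - \frac{p}{n - 5 p}\right) = 5 + 7 p - \frac{p}{n - 5 p}$)
$250645 + f{\left(y{\left(0,15 \right)},-667 \right)} = 250645 + \frac{- 35 \left(-667\right)^{2} - -17342 + 5 \cdot 0 + 7 \cdot 0 \left(-667\right)}{0 - -3335} = 250645 + \frac{\left(-35\right) 444889 + 17342 + 0 + 0}{0 + 3335} = 250645 + \frac{-15571115 + 17342 + 0 + 0}{3335} = 250645 + \frac{1}{3335} \left(-15553773\right) = 250645 - \frac{23319}{5} = \frac{1229906}{5}$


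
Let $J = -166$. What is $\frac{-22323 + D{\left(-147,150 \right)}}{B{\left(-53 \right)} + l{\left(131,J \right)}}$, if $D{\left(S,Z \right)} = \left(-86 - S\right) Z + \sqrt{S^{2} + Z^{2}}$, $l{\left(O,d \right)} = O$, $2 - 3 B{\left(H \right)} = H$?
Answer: $- \frac{39519}{448} + \frac{117 \sqrt{29}}{448} \approx -86.806$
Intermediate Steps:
$B{\left(H \right)} = \frac{2}{3} - \frac{H}{3}$
$D{\left(S,Z \right)} = \sqrt{S^{2} + Z^{2}} + Z \left(-86 - S\right)$ ($D{\left(S,Z \right)} = Z \left(-86 - S\right) + \sqrt{S^{2} + Z^{2}} = \sqrt{S^{2} + Z^{2}} + Z \left(-86 - S\right)$)
$\frac{-22323 + D{\left(-147,150 \right)}}{B{\left(-53 \right)} + l{\left(131,J \right)}} = \frac{-22323 - \left(12900 - 22050 - \sqrt{\left(-147\right)^{2} + 150^{2}}\right)}{\left(\frac{2}{3} - - \frac{53}{3}\right) + 131} = \frac{-22323 + \left(\sqrt{21609 + 22500} - 12900 + 22050\right)}{\left(\frac{2}{3} + \frac{53}{3}\right) + 131} = \frac{-22323 + \left(\sqrt{44109} - 12900 + 22050\right)}{\frac{55}{3} + 131} = \frac{-22323 + \left(39 \sqrt{29} - 12900 + 22050\right)}{\frac{448}{3}} = \left(-22323 + \left(9150 + 39 \sqrt{29}\right)\right) \frac{3}{448} = \left(-13173 + 39 \sqrt{29}\right) \frac{3}{448} = - \frac{39519}{448} + \frac{117 \sqrt{29}}{448}$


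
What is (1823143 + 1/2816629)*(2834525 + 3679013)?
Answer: 33447782612131706024/2816629 ≈ 1.1875e+13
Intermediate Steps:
(1823143 + 1/2816629)*(2834525 + 3679013) = (1823143 + 1/2816629)*6513538 = (5135117444948/2816629)*6513538 = 33447782612131706024/2816629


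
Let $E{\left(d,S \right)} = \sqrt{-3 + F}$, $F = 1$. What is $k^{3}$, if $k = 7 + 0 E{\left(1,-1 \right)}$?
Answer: $343$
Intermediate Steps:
$E{\left(d,S \right)} = i \sqrt{2}$ ($E{\left(d,S \right)} = \sqrt{-3 + 1} = \sqrt{-2} = i \sqrt{2}$)
$k = 7$ ($k = 7 + 0 i \sqrt{2} = 7 + 0 = 7$)
$k^{3} = 7^{3} = 343$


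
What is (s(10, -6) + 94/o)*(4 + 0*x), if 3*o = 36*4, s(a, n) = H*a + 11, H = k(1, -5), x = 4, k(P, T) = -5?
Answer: -889/6 ≈ -148.17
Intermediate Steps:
H = -5
s(a, n) = 11 - 5*a (s(a, n) = -5*a + 11 = 11 - 5*a)
o = 48 (o = (36*4)/3 = (⅓)*144 = 48)
(s(10, -6) + 94/o)*(4 + 0*x) = ((11 - 5*10) + 94/48)*(4 + 0*4) = ((11 - 50) + 94*(1/48))*(4 + 0) = (-39 + 47/24)*4 = -889/24*4 = -889/6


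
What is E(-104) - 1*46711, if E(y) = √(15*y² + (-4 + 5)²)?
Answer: -46711 + √162241 ≈ -46308.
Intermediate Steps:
E(y) = √(1 + 15*y²) (E(y) = √(15*y² + 1²) = √(15*y² + 1) = √(1 + 15*y²))
E(-104) - 1*46711 = √(1 + 15*(-104)²) - 1*46711 = √(1 + 15*10816) - 46711 = √(1 + 162240) - 46711 = √162241 - 46711 = -46711 + √162241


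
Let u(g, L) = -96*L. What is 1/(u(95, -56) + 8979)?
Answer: 1/14355 ≈ 6.9662e-5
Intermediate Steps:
1/(u(95, -56) + 8979) = 1/(-96*(-56) + 8979) = 1/(5376 + 8979) = 1/14355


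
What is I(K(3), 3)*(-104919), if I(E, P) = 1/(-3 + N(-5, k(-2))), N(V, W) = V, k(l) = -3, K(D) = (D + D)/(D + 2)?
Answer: 104919/8 ≈ 13115.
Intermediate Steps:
K(D) = 2*D/(2 + D) (K(D) = (2*D)/(2 + D) = 2*D/(2 + D))
I(E, P) = -⅛ (I(E, P) = 1/(-3 - 5) = 1/(-8) = -⅛)
I(K(3), 3)*(-104919) = -⅛*(-104919) = 104919/8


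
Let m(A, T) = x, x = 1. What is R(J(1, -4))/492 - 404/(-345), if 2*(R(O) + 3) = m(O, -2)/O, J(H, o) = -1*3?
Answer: 395351/339480 ≈ 1.1646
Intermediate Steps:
m(A, T) = 1
J(H, o) = -3
R(O) = -3 + 1/(2*O) (R(O) = -3 + (1/O)/2 = -3 + 1/(2*O))
R(J(1, -4))/492 - 404/(-345) = (-3 + (½)/(-3))/492 - 404/(-345) = (-3 + (½)*(-⅓))*(1/492) - 404*(-1/345) = (-3 - ⅙)*(1/492) + 404/345 = -19/6*1/492 + 404/345 = -19/2952 + 404/345 = 395351/339480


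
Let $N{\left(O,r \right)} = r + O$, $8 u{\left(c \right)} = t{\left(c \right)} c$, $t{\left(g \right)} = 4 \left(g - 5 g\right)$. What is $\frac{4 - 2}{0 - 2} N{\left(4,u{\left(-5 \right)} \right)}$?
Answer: $46$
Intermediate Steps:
$t{\left(g \right)} = - 16 g$ ($t{\left(g \right)} = 4 \left(- 4 g\right) = - 16 g$)
$u{\left(c \right)} = - 2 c^{2}$ ($u{\left(c \right)} = \frac{- 16 c c}{8} = \frac{\left(-16\right) c^{2}}{8} = - 2 c^{2}$)
$N{\left(O,r \right)} = O + r$
$\frac{4 - 2}{0 - 2} N{\left(4,u{\left(-5 \right)} \right)} = \frac{4 - 2}{0 - 2} \left(4 - 2 \left(-5\right)^{2}\right) = \frac{2}{-2} \left(4 - 50\right) = 2 \left(- \frac{1}{2}\right) \left(4 - 50\right) = \left(-1\right) \left(-46\right) = 46$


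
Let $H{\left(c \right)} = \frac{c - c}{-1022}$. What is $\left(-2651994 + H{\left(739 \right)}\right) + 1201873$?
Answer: $-1450121$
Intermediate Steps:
$H{\left(c \right)} = 0$ ($H{\left(c \right)} = 0 \left(- \frac{1}{1022}\right) = 0$)
$\left(-2651994 + H{\left(739 \right)}\right) + 1201873 = \left(-2651994 + 0\right) + 1201873 = -2651994 + 1201873 = -1450121$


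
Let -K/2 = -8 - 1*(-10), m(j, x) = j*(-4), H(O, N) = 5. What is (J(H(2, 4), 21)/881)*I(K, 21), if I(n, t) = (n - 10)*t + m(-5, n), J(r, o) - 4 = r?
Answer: -2466/881 ≈ -2.7991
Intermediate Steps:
m(j, x) = -4*j
K = -4 (K = -2*(-8 - 1*(-10)) = -2*(-8 + 10) = -2*2 = -4)
J(r, o) = 4 + r
I(n, t) = 20 + t*(-10 + n) (I(n, t) = (n - 10)*t - 4*(-5) = (-10 + n)*t + 20 = t*(-10 + n) + 20 = 20 + t*(-10 + n))
(J(H(2, 4), 21)/881)*I(K, 21) = ((4 + 5)/881)*(20 - 10*21 - 4*21) = (9*(1/881))*(20 - 210 - 84) = (9/881)*(-274) = -2466/881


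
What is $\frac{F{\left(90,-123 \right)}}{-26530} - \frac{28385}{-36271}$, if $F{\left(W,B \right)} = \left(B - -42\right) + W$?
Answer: $\frac{752727611}{962269630} \approx 0.78224$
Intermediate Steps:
$F{\left(W,B \right)} = 42 + B + W$ ($F{\left(W,B \right)} = \left(B + 42\right) + W = \left(42 + B\right) + W = 42 + B + W$)
$\frac{F{\left(90,-123 \right)}}{-26530} - \frac{28385}{-36271} = \frac{42 - 123 + 90}{-26530} - \frac{28385}{-36271} = 9 \left(- \frac{1}{26530}\right) - - \frac{28385}{36271} = - \frac{9}{26530} + \frac{28385}{36271} = \frac{752727611}{962269630}$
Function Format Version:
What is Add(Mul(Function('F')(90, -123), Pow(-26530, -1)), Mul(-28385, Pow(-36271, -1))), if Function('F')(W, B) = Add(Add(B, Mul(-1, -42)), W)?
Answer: Rational(752727611, 962269630) ≈ 0.78224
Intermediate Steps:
Function('F')(W, B) = Add(42, B, W) (Function('F')(W, B) = Add(Add(B, 42), W) = Add(Add(42, B), W) = Add(42, B, W))
Add(Mul(Function('F')(90, -123), Pow(-26530, -1)), Mul(-28385, Pow(-36271, -1))) = Add(Mul(Add(42, -123, 90), Pow(-26530, -1)), Mul(-28385, Pow(-36271, -1))) = Add(Mul(9, Rational(-1, 26530)), Mul(-28385, Rational(-1, 36271))) = Add(Rational(-9, 26530), Rational(28385, 36271)) = Rational(752727611, 962269630)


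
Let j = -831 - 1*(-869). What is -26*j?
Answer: -988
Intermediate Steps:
j = 38 (j = -831 + 869 = 38)
-26*j = -26*38 = -988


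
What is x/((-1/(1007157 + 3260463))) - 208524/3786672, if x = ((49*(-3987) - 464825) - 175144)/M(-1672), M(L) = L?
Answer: -140614891407295673/65951204 ≈ -2.1321e+9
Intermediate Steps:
x = 208833/418 (x = ((49*(-3987) - 464825) - 175144)/(-1672) = ((-195363 - 464825) - 175144)*(-1/1672) = (-660188 - 175144)*(-1/1672) = -835332*(-1/1672) = 208833/418 ≈ 499.60)
x/((-1/(1007157 + 3260463))) - 208524/3786672 = 208833/(418*((-1/(1007157 + 3260463)))) - 208524/3786672 = 208833/(418*((-1/4267620))) - 208524*1/3786672 = 208833/(418*((-1*1/4267620))) - 17377/315556 = 208833/(418*(-1/4267620)) - 17377/315556 = (208833/418)*(-4267620) - 17377/315556 = -445609943730/209 - 17377/315556 = -140614891407295673/65951204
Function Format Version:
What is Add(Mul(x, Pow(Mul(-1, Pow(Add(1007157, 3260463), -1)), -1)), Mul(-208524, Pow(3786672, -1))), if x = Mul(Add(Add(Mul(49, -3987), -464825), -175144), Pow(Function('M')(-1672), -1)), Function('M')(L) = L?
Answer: Rational(-140614891407295673, 65951204) ≈ -2.1321e+9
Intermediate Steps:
x = Rational(208833, 418) (x = Mul(Add(Add(Mul(49, -3987), -464825), -175144), Pow(-1672, -1)) = Mul(Add(Add(-195363, -464825), -175144), Rational(-1, 1672)) = Mul(Add(-660188, -175144), Rational(-1, 1672)) = Mul(-835332, Rational(-1, 1672)) = Rational(208833, 418) ≈ 499.60)
Add(Mul(x, Pow(Mul(-1, Pow(Add(1007157, 3260463), -1)), -1)), Mul(-208524, Pow(3786672, -1))) = Add(Mul(Rational(208833, 418), Pow(Mul(-1, Pow(Add(1007157, 3260463), -1)), -1)), Mul(-208524, Pow(3786672, -1))) = Add(Mul(Rational(208833, 418), Pow(Mul(-1, Pow(4267620, -1)), -1)), Mul(-208524, Rational(1, 3786672))) = Add(Mul(Rational(208833, 418), Pow(Mul(-1, Rational(1, 4267620)), -1)), Rational(-17377, 315556)) = Add(Mul(Rational(208833, 418), Pow(Rational(-1, 4267620), -1)), Rational(-17377, 315556)) = Add(Mul(Rational(208833, 418), -4267620), Rational(-17377, 315556)) = Add(Rational(-445609943730, 209), Rational(-17377, 315556)) = Rational(-140614891407295673, 65951204)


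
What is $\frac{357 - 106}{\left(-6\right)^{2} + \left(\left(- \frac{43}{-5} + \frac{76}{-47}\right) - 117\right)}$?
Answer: $- \frac{58985}{17394} \approx -3.3911$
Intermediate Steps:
$\frac{357 - 106}{\left(-6\right)^{2} + \left(\left(- \frac{43}{-5} + \frac{76}{-47}\right) - 117\right)} = \frac{251}{36 + \left(\left(\left(-43\right) \left(- \frac{1}{5}\right) + 76 \left(- \frac{1}{47}\right)\right) - 117\right)} = \frac{251}{36 + \left(\left(\frac{43}{5} - \frac{76}{47}\right) - 117\right)} = \frac{251}{36 + \left(\frac{1641}{235} - 117\right)} = \frac{251}{36 - \frac{25854}{235}} = \frac{251}{- \frac{17394}{235}} = 251 \left(- \frac{235}{17394}\right) = - \frac{58985}{17394}$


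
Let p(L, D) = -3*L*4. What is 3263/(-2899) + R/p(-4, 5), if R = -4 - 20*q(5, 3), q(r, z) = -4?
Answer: 1225/2676 ≈ 0.45777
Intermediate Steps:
p(L, D) = -12*L
R = 76 (R = -4 - 20*(-4) = -4 + 80 = 76)
3263/(-2899) + R/p(-4, 5) = 3263/(-2899) + 76/((-12*(-4))) = 3263*(-1/2899) + 76/48 = -251/223 + 76*(1/48) = -251/223 + 19/12 = 1225/2676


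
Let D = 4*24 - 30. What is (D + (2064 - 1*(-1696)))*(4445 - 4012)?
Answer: 1656658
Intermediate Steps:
D = 66 (D = 96 - 30 = 66)
(D + (2064 - 1*(-1696)))*(4445 - 4012) = (66 + (2064 - 1*(-1696)))*(4445 - 4012) = (66 + (2064 + 1696))*433 = (66 + 3760)*433 = 3826*433 = 1656658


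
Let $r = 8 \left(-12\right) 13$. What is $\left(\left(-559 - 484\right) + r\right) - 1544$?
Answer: $-3835$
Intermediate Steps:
$r = -1248$ ($r = \left(-96\right) 13 = -1248$)
$\left(\left(-559 - 484\right) + r\right) - 1544 = \left(\left(-559 - 484\right) - 1248\right) - 1544 = \left(-1043 - 1248\right) - 1544 = -2291 - 1544 = -3835$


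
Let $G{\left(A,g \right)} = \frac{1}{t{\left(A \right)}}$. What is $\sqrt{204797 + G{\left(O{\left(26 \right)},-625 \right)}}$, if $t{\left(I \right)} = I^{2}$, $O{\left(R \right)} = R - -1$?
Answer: $\frac{\sqrt{149297014}}{27} \approx 452.54$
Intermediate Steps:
$O{\left(R \right)} = 1 + R$ ($O{\left(R \right)} = R + 1 = 1 + R$)
$G{\left(A,g \right)} = \frac{1}{A^{2}}$
$\sqrt{204797 + G{\left(O{\left(26 \right)},-625 \right)}} = \sqrt{204797 + \frac{1}{\left(1 + 26\right)^{2}}} = \sqrt{204797 + \frac{1}{729}} = \sqrt{\frac{149297014}{729}} = \frac{\sqrt{149297014}}{27}$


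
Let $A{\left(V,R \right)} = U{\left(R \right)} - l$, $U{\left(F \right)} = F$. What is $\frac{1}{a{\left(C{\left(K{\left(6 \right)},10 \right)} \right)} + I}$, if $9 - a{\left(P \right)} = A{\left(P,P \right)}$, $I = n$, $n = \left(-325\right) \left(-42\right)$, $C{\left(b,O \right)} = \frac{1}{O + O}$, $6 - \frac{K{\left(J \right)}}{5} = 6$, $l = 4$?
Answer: $\frac{20}{273259} \approx 7.3191 \cdot 10^{-5}$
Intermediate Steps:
$K{\left(J \right)} = 0$ ($K{\left(J \right)} = 30 - 30 = 0$)
$C{\left(b,O \right)} = \frac{1}{2 O}$
$n = 13650$
$A{\left(V,R \right)} = -4 + R$ ($A{\left(V,R \right)} = R - 4 = -4 + R$)
$I = 13650$
$a{\left(P \right)} = 13 - P$ ($a{\left(P \right)} = 9 - \left(-4 + P\right) = 13 - P$)
$\frac{1}{a{\left(C{\left(K{\left(6 \right)},10 \right)} \right)} + I} = \frac{1}{\left(13 - \frac{1}{2 \cdot 10}\right) + 13650} = \frac{1}{\left(13 - \frac{1}{2} \cdot \frac{1}{10}\right) + 13650} = \frac{1}{\left(13 - \frac{1}{20}\right) + 13650} = \frac{1}{\frac{259}{20} + 13650} = \frac{1}{\frac{273259}{20}} = \frac{20}{273259}$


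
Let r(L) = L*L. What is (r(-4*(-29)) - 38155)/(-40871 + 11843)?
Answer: 8233/9676 ≈ 0.85087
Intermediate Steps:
r(L) = L²
(r(-4*(-29)) - 38155)/(-40871 + 11843) = ((-4*(-29))² - 38155)/(-40871 + 11843) = (116² - 38155)/(-29028) = (13456 - 38155)*(-1/29028) = -24699*(-1/29028) = 8233/9676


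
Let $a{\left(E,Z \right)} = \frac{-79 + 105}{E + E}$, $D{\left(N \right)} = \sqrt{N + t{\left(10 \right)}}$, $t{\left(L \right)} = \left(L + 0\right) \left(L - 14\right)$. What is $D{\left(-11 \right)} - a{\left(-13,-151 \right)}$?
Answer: $1 + i \sqrt{51} \approx 1.0 + 7.1414 i$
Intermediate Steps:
$t{\left(L \right)} = L \left(-14 + L\right)$
$D{\left(N \right)} = \sqrt{-40 + N}$ ($D{\left(N \right)} = \sqrt{N + 10 \left(-14 + 10\right)} = \sqrt{N + 10 \left(-4\right)} = \sqrt{N - 40} = \sqrt{-40 + N}$)
$a{\left(E,Z \right)} = \frac{13}{E}$ ($a{\left(E,Z \right)} = \frac{26}{2 E} = 26 \frac{1}{2 E} = \frac{13}{E}$)
$D{\left(-11 \right)} - a{\left(-13,-151 \right)} = \sqrt{-40 - 11} - \frac{13}{-13} = \sqrt{-51} - 13 \left(- \frac{1}{13}\right) = i \sqrt{51} - -1 = i \sqrt{51} + 1 = 1 + i \sqrt{51}$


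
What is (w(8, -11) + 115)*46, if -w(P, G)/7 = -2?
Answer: 5934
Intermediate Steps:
w(P, G) = 14 (w(P, G) = -7*(-2) = 14)
(w(8, -11) + 115)*46 = (14 + 115)*46 = 129*46 = 5934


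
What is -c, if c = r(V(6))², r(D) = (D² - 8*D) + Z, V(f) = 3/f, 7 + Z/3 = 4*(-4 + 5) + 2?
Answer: -729/16 ≈ -45.563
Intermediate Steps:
Z = -3 (Z = -21 + 3*(4*(-4 + 5) + 2) = -21 + 3*(4*1 + 2) = -21 + 3*(4 + 2) = -21 + 3*6 = -21 + 18 = -3)
r(D) = -3 + D² - 8*D (r(D) = (D² - 8*D) - 3 = -3 + D² - 8*D)
c = 729/16 (c = (-3 + (3/6)² - 24/6)² = (-3 + (3*(⅙))² - 24/6)² = (-3 + (½)² - 8*½)² = (-3 + ¼ - 4)² = (-27/4)² = 729/16 ≈ 45.563)
-c = -1*729/16 = -729/16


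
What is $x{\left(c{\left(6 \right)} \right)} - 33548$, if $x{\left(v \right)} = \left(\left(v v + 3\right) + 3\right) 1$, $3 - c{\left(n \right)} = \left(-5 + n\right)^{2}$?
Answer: $-33538$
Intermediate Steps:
$c{\left(n \right)} = 3 - \left(-5 + n\right)^{2}$
$x{\left(v \right)} = 6 + v^{2}$ ($x{\left(v \right)} = \left(\left(v^{2} + 3\right) + 3\right) 1 = \left(\left(3 + v^{2}\right) + 3\right) 1 = \left(6 + v^{2}\right) 1 = 6 + v^{2}$)
$x{\left(c{\left(6 \right)} \right)} - 33548 = \left(6 + \left(3 - \left(-5 + 6\right)^{2}\right)^{2}\right) - 33548 = \left(6 + \left(3 - 1^{2}\right)^{2}\right) - 33548 = \left(6 + \left(3 - 1\right)^{2}\right) - 33548 = \left(6 + 2^{2}\right) - 33548 = \left(6 + 4\right) - 33548 = 10 - 33548 = -33538$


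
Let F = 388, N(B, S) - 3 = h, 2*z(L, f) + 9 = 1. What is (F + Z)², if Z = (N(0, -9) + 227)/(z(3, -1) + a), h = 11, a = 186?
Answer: 5020714449/33124 ≈ 1.5157e+5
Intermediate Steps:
z(L, f) = -4 (z(L, f) = -9/2 + (½)*1 = -9/2 + ½ = -4)
N(B, S) = 14 (N(B, S) = 3 + 11 = 14)
Z = 241/182 (Z = (14 + 227)/(-4 + 186) = 241/182 ≈ 1.3242)
(F + Z)² = (388 + 241/182)² = (70857/182)² = 5020714449/33124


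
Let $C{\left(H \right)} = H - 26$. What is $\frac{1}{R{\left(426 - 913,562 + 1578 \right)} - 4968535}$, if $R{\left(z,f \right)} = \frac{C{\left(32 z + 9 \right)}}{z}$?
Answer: $- \frac{487}{2419660944} \approx -2.0127 \cdot 10^{-7}$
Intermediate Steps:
$C{\left(H \right)} = -26 + H$
$R{\left(z,f \right)} = \frac{-17 + 32 z}{z}$ ($R{\left(z,f \right)} = \frac{-26 + \left(32 z + 9\right)}{z} = \frac{-26 + \left(9 + 32 z\right)}{z} = \frac{-17 + 32 z}{z}$)
$\frac{1}{R{\left(426 - 913,562 + 1578 \right)} - 4968535} = \frac{1}{\left(32 - \frac{17}{426 - 913}\right) - 4968535} = \frac{1}{\left(32 - \frac{17}{-487}\right) - 4968535} = \frac{1}{\left(32 - - \frac{17}{487}\right) - 4968535} = \frac{1}{\left(32 + \frac{17}{487}\right) - 4968535} = \frac{1}{\frac{15601}{487} - 4968535} = \frac{1}{- \frac{2419660944}{487}} = - \frac{487}{2419660944}$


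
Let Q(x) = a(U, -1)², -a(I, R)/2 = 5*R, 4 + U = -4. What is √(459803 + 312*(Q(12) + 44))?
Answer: √504731 ≈ 710.44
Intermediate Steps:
U = -8 (U = -4 - 4 = -8)
a(I, R) = -10*R
Q(x) = 100 (Q(x) = (-10*(-1))² = 10² = 100)
√(459803 + 312*(Q(12) + 44)) = √(459803 + 312*(100 + 44)) = √(459803 + 312*144) = √(459803 + 44928) = √504731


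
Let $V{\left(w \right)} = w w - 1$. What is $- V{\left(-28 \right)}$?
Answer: $-783$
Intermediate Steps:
$V{\left(w \right)} = -1 + w^{2}$ ($V{\left(w \right)} = w^{2} - 1 = -1 + w^{2}$)
$- V{\left(-28 \right)} = - (-1 + \left(-28\right)^{2}) = - (-1 + 784) = \left(-1\right) 783 = -783$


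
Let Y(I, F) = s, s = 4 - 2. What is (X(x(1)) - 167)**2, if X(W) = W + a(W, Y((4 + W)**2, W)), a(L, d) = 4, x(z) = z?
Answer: 26244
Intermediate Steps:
s = 2
Y(I, F) = 2
X(W) = 4 + W (X(W) = W + 4 = 4 + W)
(X(x(1)) - 167)**2 = ((4 + 1) - 167)**2 = (5 - 167)**2 = (-162)**2 = 26244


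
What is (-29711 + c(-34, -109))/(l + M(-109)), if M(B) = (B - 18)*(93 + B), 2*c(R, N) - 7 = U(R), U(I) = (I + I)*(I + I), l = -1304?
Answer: -54791/1456 ≈ -37.631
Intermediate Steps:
U(I) = 4*I² (U(I) = (2*I)*(2*I) = 4*I²)
c(R, N) = 7/2 + 2*R² (c(R, N) = 7/2 + (4*R²)/2 = 7/2 + 2*R²)
M(B) = (-18 + B)*(93 + B)
(-29711 + c(-34, -109))/(l + M(-109)) = (-29711 + (7/2 + 2*(-34)²))/(-1304 + (-1674 + (-109)² + 75*(-109))) = (-29711 + (7/2 + 2*1156))/(-1304 + (-1674 + 11881 - 8175)) = (-29711 + (7/2 + 2312))/(-1304 + 2032) = (-29711 + 4631/2)/728 = -54791/2*1/728 = -54791/1456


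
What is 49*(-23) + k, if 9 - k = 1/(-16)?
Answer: -17887/16 ≈ -1117.9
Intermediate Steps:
k = 145/16 (k = 9 - 1/(-16) = 9 - 1*(-1/16) = 9 + 1/16 = 145/16 ≈ 9.0625)
49*(-23) + k = 49*(-23) + 145/16 = -1127 + 145/16 = -17887/16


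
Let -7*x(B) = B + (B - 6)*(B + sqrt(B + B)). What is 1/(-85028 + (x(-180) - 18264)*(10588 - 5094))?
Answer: -221485577/28045346499706108 - 766413*I*sqrt(10)/14022673249853054 ≈ -7.8974e-9 - 1.7284e-10*I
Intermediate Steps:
x(B) = -B/7 - (-6 + B)*(B + sqrt(2)*sqrt(B))/7 (x(B) = -(B + (B - 6)*(B + sqrt(B + B)))/7 = -(B + (-6 + B)*(B + sqrt(2*B)))/7 = -(B + (-6 + B)*(B + sqrt(2)*sqrt(B)))/7 = -B/7 - (-6 + B)*(B + sqrt(2)*sqrt(B))/7)
1/(-85028 + (x(-180) - 18264)*(10588 - 5094)) = 1/(-85028 + ((-1/7*(-180)**2 + (5/7)*(-180) - sqrt(2)*(-180)**(3/2)/7 + 6*sqrt(2)*sqrt(-180)/7) - 18264)*(10588 - 5094)) = 1/(-85028 + ((-1/7*32400 - 900/7 - sqrt(2)*(-1080*I*sqrt(5))/7 + 6*sqrt(2)*(6*I*sqrt(5))/7) - 18264)*5494) = 1/(-85028 + ((-32400/7 - 900/7 + 1080*I*sqrt(10)/7 + 36*I*sqrt(10)/7) - 18264)*5494) = 1/(-85028 + ((-33300/7 + 1116*I*sqrt(10)/7) - 18264)*5494) = 1/(-85028 + (-161148/7 + 1116*I*sqrt(10)/7)*5494) = 1/(-85028 + (-885347112/7 + 6131304*I*sqrt(10)/7)) = 1/(-885942308/7 + 6131304*I*sqrt(10)/7)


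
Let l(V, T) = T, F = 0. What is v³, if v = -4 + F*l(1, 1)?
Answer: -64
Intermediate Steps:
v = -4 (v = -4 + 0*1 = -4 + 0 = -4)
v³ = (-4)³ = -64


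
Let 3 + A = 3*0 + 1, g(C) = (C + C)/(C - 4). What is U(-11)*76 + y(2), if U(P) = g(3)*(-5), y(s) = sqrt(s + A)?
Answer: 2280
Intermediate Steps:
g(C) = 2*C/(-4 + C) (g(C) = (2*C)/(-4 + C) = 2*C/(-4 + C))
A = -2 (A = -3 + (3*0 + 1) = -3 + (0 + 1) = -3 + 1 = -2)
y(s) = sqrt(-2 + s) (y(s) = sqrt(s - 2) = sqrt(-2 + s))
U(P) = 30 (U(P) = (2*3/(-4 + 3))*(-5) = (2*3/(-1))*(-5) = (2*3*(-1))*(-5) = -6*(-5) = 30)
U(-11)*76 + y(2) = 30*76 + sqrt(-2 + 2) = 2280 + sqrt(0) = 2280 + 0 = 2280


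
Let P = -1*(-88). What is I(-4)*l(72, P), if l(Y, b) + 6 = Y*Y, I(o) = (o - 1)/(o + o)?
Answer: 12945/4 ≈ 3236.3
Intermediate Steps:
P = 88
I(o) = (-1 + o)/(2*o) (I(o) = (-1 + o)/((2*o)) = (-1 + o)*(1/(2*o)) = (-1 + o)/(2*o))
l(Y, b) = -6 + Y² (l(Y, b) = -6 + Y*Y = -6 + Y²)
I(-4)*l(72, P) = ((½)*(-1 - 4)/(-4))*(-6 + 72²) = ((½)*(-¼)*(-5))*(-6 + 5184) = (5/8)*5178 = 12945/4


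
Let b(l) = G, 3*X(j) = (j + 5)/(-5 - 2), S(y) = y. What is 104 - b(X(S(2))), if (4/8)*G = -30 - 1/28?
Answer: 2297/14 ≈ 164.07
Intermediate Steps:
G = -841/14 (G = 2*(-30 - 1/28) = 2*(-841/28) = -841/14 ≈ -60.071)
X(j) = -5/21 - j/21 (X(j) = ((j + 5)/(-5 - 2))/3 = ((5 + j)/(-7))/3 = ((5 + j)*(-1/7))/3 = (-5/7 - j/7)/3 = -5/21 - j/21)
b(l) = -841/14
104 - b(X(S(2))) = 104 - 1*(-841/14) = 104 + 841/14 = 2297/14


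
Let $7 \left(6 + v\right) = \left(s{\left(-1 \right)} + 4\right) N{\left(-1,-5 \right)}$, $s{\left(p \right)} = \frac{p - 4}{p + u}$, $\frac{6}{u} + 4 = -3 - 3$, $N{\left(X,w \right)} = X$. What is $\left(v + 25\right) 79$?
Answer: $\frac{79553}{56} \approx 1420.6$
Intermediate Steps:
$u = - \frac{3}{5}$ ($u = \frac{6}{-4 - 6} = \frac{6}{-10} = 6 \left(- \frac{1}{10}\right) = - \frac{3}{5} \approx -0.6$)
$s{\left(p \right)} = \frac{-4 + p}{- \frac{3}{5} + p}$ ($s{\left(p \right)} = \frac{p - 4}{p - \frac{3}{5}} = \frac{-4 + p}{- \frac{3}{5} + p}$)
$v = - \frac{393}{56}$ ($v = -6 + \frac{\left(\frac{5 \left(-4 - 1\right)}{-3 + 5 \left(-1\right)} + 4\right) \left(-1\right)}{7} = -6 + \frac{\left(5 \frac{1}{-3 - 5} \left(-5\right) + 4\right) \left(-1\right)}{7} = -6 + \frac{\left(5 \frac{1}{-8} \left(-5\right) + 4\right) \left(-1\right)}{7} = -6 + \frac{\left(5 \left(- \frac{1}{8}\right) \left(-5\right) + 4\right) \left(-1\right)}{7} = -6 + \frac{\left(\frac{25}{8} + 4\right) \left(-1\right)}{7} = -6 + \frac{\frac{57}{8} \left(-1\right)}{7} = -6 + \frac{1}{7} \left(- \frac{57}{8}\right) = -6 - \frac{57}{56} = - \frac{393}{56} \approx -7.0179$)
$\left(v + 25\right) 79 = \left(- \frac{393}{56} + 25\right) 79 = \frac{1007}{56} \cdot 79 = \frac{79553}{56}$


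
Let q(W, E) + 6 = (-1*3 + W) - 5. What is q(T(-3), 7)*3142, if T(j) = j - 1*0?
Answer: -53414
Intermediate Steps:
T(j) = j (T(j) = j + 0 = j)
q(W, E) = -14 + W (q(W, E) = -6 + ((-1*3 + W) - 5) = -6 + ((-3 + W) - 5) = -6 + (-8 + W) = -14 + W)
q(T(-3), 7)*3142 = (-14 - 3)*3142 = -17*3142 = -53414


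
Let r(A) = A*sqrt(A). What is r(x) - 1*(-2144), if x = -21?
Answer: 2144 - 21*I*sqrt(21) ≈ 2144.0 - 96.234*I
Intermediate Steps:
r(A) = A**(3/2)
r(x) - 1*(-2144) = (-21)**(3/2) - 1*(-2144) = -21*I*sqrt(21) + 2144 = 2144 - 21*I*sqrt(21)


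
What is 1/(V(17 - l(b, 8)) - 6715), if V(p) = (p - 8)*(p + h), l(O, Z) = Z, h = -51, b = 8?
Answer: -1/6757 ≈ -0.00014799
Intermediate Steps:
V(p) = (-51 + p)*(-8 + p) (V(p) = (p - 8)*(p - 51) = (-8 + p)*(-51 + p) = (-51 + p)*(-8 + p))
1/(V(17 - l(b, 8)) - 6715) = 1/((408 + (17 - 1*8)² - 59*(17 - 1*8)) - 6715) = 1/((408 + (17 - 8)² - 59*(17 - 8)) - 6715) = 1/((408 + 9² - 59*9) - 6715) = 1/((408 + 81 - 531) - 6715) = 1/(-42 - 6715) = 1/(-6757) = -1/6757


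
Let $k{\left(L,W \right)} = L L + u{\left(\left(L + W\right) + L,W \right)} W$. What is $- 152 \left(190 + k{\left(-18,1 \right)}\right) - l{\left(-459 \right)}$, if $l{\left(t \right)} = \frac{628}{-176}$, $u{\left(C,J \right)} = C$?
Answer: $- \frac{3203395}{44} \approx -72804.0$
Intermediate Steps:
$l{\left(t \right)} = - \frac{157}{44}$ ($l{\left(t \right)} = 628 \left(- \frac{1}{176}\right) = - \frac{157}{44}$)
$k{\left(L,W \right)} = L^{2} + W \left(W + 2 L\right)$ ($k{\left(L,W \right)} = L L + \left(\left(L + W\right) + L\right) W = L^{2} + \left(W + 2 L\right) W = L^{2} + W \left(W + 2 L\right)$)
$- 152 \left(190 + k{\left(-18,1 \right)}\right) - l{\left(-459 \right)} = - 152 \left(190 + \left(\left(-18\right)^{2} + 1 \left(1 + 2 \left(-18\right)\right)\right)\right) - - \frac{157}{44} = - 152 \left(190 + \left(324 + 1 \left(1 - 36\right)\right)\right) + \frac{157}{44} = - 152 \left(190 + \left(324 + 1 \left(-35\right)\right)\right) + \frac{157}{44} = - 152 \left(190 + \left(324 - 35\right)\right) + \frac{157}{44} = - 152 \left(190 + 289\right) + \frac{157}{44} = \left(-152\right) 479 + \frac{157}{44} = -72808 + \frac{157}{44} = - \frac{3203395}{44}$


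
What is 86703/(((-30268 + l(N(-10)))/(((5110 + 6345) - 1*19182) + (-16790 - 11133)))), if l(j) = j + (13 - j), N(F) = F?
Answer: 206064130/2017 ≈ 1.0216e+5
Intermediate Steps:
l(j) = 13
86703/(((-30268 + l(N(-10)))/(((5110 + 6345) - 1*19182) + (-16790 - 11133)))) = 86703/(((-30268 + 13)/(((5110 + 6345) - 1*19182) + (-16790 - 11133)))) = 86703/((-30255/((11455 - 19182) - 27923))) = 86703/((-30255/(-7727 - 27923))) = 86703/((-30255/(-35650))) = 86703/((-30255*(-1/35650))) = 86703/(6051/7130) = 86703*(7130/6051) = 206064130/2017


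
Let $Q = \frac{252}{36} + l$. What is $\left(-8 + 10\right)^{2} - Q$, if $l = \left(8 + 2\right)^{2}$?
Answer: $-103$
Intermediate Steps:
$l = 100$ ($l = 10^{2} = 100$)
$Q = 107$ ($Q = \frac{252}{36} + 100 = 252 \cdot \frac{1}{36} + 100 = 7 + 100 = 107$)
$\left(-8 + 10\right)^{2} - Q = \left(-8 + 10\right)^{2} - 107 = 2^{2} - 107 = 4 - 107 = -103$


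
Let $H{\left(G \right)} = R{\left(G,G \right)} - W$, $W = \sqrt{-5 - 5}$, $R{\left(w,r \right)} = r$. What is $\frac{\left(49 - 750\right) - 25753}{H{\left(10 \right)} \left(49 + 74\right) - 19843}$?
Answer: $\frac{492388302}{346595059} - \frac{3253842 i \sqrt{10}}{346595059} \approx 1.4206 - 0.029688 i$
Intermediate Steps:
$W = i \sqrt{10}$ ($W = \sqrt{-10} = i \sqrt{10} \approx 3.1623 i$)
$H{\left(G \right)} = G - i \sqrt{10}$
$\frac{\left(49 - 750\right) - 25753}{H{\left(10 \right)} \left(49 + 74\right) - 19843} = \frac{\left(49 - 750\right) - 25753}{\left(10 - i \sqrt{10}\right) \left(49 + 74\right) - 19843} = \frac{\left(49 - 750\right) - 25753}{\left(10 - i \sqrt{10}\right) 123 - 19843} = \frac{-701 - 25753}{\left(1230 - 123 i \sqrt{10}\right) - 19843} = - \frac{26454}{-18613 - 123 i \sqrt{10}}$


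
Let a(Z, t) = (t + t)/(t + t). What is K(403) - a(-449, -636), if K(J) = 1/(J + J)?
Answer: -805/806 ≈ -0.99876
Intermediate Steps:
a(Z, t) = 1 (a(Z, t) = (2*t)/((2*t)) = (2*t)*(1/(2*t)) = 1)
K(J) = 1/(2*J)
K(403) - a(-449, -636) = (1/2)/403 - 1*1 = (1/2)*(1/403) - 1 = 1/806 - 1 = -805/806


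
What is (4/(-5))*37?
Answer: -148/5 ≈ -29.600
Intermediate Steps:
(4/(-5))*37 = -⅕*4*37 = -⅘*37 = -148/5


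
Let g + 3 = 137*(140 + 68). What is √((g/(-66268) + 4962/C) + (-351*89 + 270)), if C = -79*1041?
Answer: I*√25550236577520119966767/908302342 ≈ 175.98*I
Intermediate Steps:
g = 28493 (g = -3 + 137*(140 + 68) = -3 + 137*208 = -3 + 28496 = 28493)
C = -82239
√((g/(-66268) + 4962/C) + (-351*89 + 270)) = √((28493/(-66268) + 4962/(-82239)) + (-351*89 + 270)) = √((28493*(-1/66268) + 4962*(-1/82239)) + (-31239 + 270)) = √((-28493/66268 - 1654/27413) - 30969) = √(-890685881/1816604684 - 30969) = √(-56259321144677/1816604684) = I*√25550236577520119966767/908302342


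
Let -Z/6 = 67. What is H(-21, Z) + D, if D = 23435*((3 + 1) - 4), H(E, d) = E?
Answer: -21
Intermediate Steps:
Z = -402 (Z = -6*67 = -402)
D = 0 (D = 23435*(4 - 4) = 23435*0 = 0)
H(-21, Z) + D = -21 + 0 = -21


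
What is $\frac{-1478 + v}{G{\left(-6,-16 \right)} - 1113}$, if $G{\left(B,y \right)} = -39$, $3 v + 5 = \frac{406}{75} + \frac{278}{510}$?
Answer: $\frac{176629}{137700} \approx 1.2827$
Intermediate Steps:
$v = \frac{1222}{3825}$ ($v = - \frac{5}{3} + \frac{\frac{406}{75} + \frac{278}{510}}{3} = - \frac{5}{3} + \frac{406 \cdot \frac{1}{75} + 278 \cdot \frac{1}{510}}{3} = - \frac{5}{3} + \frac{\frac{406}{75} + \frac{139}{255}}{3} = - \frac{5}{3} + \frac{1}{3} \cdot \frac{7597}{1275} = - \frac{5}{3} + \frac{7597}{3825} = \frac{1222}{3825} \approx 0.31948$)
$\frac{-1478 + v}{G{\left(-6,-16 \right)} - 1113} = \frac{-1478 + \frac{1222}{3825}}{-39 - 1113} = \frac{1}{-1152} \left(- \frac{5652128}{3825}\right) = \left(- \frac{1}{1152}\right) \left(- \frac{5652128}{3825}\right) = \frac{176629}{137700}$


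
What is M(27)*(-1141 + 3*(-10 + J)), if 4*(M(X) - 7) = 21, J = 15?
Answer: -27587/2 ≈ -13794.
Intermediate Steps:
M(X) = 49/4 (M(X) = 7 + (¼)*21 = 7 + 21/4 = 49/4)
M(27)*(-1141 + 3*(-10 + J)) = 49*(-1141 + 3*(-10 + 15))/4 = 49*(-1141 + 3*5)/4 = 49*(-1141 + 15)/4 = (49/4)*(-1126) = -27587/2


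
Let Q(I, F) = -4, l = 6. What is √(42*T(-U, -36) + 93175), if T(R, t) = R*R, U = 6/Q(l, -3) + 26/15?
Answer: √83859558/30 ≈ 305.25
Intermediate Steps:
U = 7/30 (U = 6/(-4) + 26/15 = 6*(-¼) + 26*(1/15) = -3/2 + 26/15 = 7/30 ≈ 0.23333)
T(R, t) = R²
√(42*T(-U, -36) + 93175) = √(42*(-1*7/30)² + 93175) = √(42*(-7/30)² + 93175) = √(42*(49/900) + 93175) = √(343/150 + 93175) = √(13976593/150) = √83859558/30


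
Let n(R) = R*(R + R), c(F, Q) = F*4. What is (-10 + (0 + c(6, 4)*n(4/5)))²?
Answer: 268324/625 ≈ 429.32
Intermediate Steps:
c(F, Q) = 4*F
n(R) = 2*R² (n(R) = R*(2*R) = 2*R²)
(-10 + (0 + c(6, 4)*n(4/5)))² = (-10 + (0 + (4*6)*(2*(4/5)²)))² = (-10 + (0 + 24*(2*(4*(⅕))²)))² = (-10 + (0 + 24*(2*(⅘)²)))² = (-10 + (0 + 24*(2*(16/25))))² = (-10 + (0 + 24*(32/25)))² = (-10 + (0 + 768/25))² = (-10 + 768/25)² = (518/25)² = 268324/625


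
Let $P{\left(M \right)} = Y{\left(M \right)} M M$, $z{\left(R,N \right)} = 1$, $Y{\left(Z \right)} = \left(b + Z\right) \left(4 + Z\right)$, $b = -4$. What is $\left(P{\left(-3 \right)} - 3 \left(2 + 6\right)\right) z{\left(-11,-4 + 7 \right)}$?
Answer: $-87$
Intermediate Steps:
$Y{\left(Z \right)} = \left(-4 + Z\right) \left(4 + Z\right)$
$P{\left(M \right)} = M^{2} \left(-16 + M^{2}\right)$ ($P{\left(M \right)} = \left(-16 + M^{2}\right) M M = M \left(-16 + M^{2}\right) M = M^{2} \left(-16 + M^{2}\right)$)
$\left(P{\left(-3 \right)} - 3 \left(2 + 6\right)\right) z{\left(-11,-4 + 7 \right)} = \left(\left(-3\right)^{2} \left(-16 + \left(-3\right)^{2}\right) - 3 \left(2 + 6\right)\right) 1 = \left(9 \left(-16 + 9\right) - 24\right) 1 = \left(9 \left(-7\right) - 24\right) 1 = \left(-63 - 24\right) 1 = \left(-87\right) 1 = -87$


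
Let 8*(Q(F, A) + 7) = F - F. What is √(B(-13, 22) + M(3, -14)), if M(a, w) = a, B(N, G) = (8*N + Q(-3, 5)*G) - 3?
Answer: I*√258 ≈ 16.062*I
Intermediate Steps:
Q(F, A) = -7 (Q(F, A) = -7 + (F - F)/8 = -7 + (⅛)*0 = -7 + 0 = -7)
B(N, G) = -3 - 7*G + 8*N (B(N, G) = (8*N - 7*G) - 3 = (-7*G + 8*N) - 3 = -3 - 7*G + 8*N)
√(B(-13, 22) + M(3, -14)) = √((-3 - 7*22 + 8*(-13)) + 3) = √((-3 - 154 - 104) + 3) = √(-261 + 3) = √(-258) = I*√258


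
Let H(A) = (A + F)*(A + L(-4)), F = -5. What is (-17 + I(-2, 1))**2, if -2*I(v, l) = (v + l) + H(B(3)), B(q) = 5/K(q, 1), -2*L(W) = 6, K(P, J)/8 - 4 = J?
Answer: 9054081/16384 ≈ 552.62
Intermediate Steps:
K(P, J) = 32 + 8*J
L(W) = -3 (L(W) = -1/2*6 = -3)
B(q) = 1/8 (B(q) = 5/(32 + 8*1) = 5/(32 + 8) = 5/40 = 5*(1/40) = 1/8)
H(A) = (-5 + A)*(-3 + A) (H(A) = (A - 5)*(A - 3) = (-5 + A)*(-3 + A))
I(v, l) = -897/128 - l/2 - v/2 (I(v, l) = -((v + l) + (15 + (1/8)**2 - 8*1/8))/2 = -((l + v) + (15 + 1/64 - 1))/2 = -((l + v) + 897/64)/2 = -(897/64 + l + v)/2 = -897/128 - l/2 - v/2)
(-17 + I(-2, 1))**2 = (-17 + (-897/128 - 1/2*1 - 1/2*(-2)))**2 = (-17 + (-897/128 - 1/2 + 1))**2 = (-17 - 833/128)**2 = (-3009/128)**2 = 9054081/16384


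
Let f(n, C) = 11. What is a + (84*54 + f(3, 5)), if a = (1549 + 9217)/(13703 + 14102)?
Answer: 126440101/27805 ≈ 4547.4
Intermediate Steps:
a = 10766/27805 ≈ 0.38720
a + (84*54 + f(3, 5)) = 10766/27805 + (84*54 + 11) = 10766/27805 + (4536 + 11) = 10766/27805 + 4547 = 126440101/27805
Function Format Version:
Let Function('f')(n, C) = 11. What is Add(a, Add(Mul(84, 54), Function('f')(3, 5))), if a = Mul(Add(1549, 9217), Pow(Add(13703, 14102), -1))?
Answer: Rational(126440101, 27805) ≈ 4547.4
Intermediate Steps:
a = Rational(10766, 27805) (a = Mul(10766, Pow(27805, -1)) = Mul(10766, Rational(1, 27805)) = Rational(10766, 27805) ≈ 0.38720)
Add(a, Add(Mul(84, 54), Function('f')(3, 5))) = Add(Rational(10766, 27805), Add(Mul(84, 54), 11)) = Add(Rational(10766, 27805), Add(4536, 11)) = Add(Rational(10766, 27805), 4547) = Rational(126440101, 27805)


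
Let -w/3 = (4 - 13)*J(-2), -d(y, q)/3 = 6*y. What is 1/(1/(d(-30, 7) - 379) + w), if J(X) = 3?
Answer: 161/13042 ≈ 0.012345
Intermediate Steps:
d(y, q) = -18*y
w = 81 (w = -3*(4 - 13)*3 = -(-27)*3 = -3*(-27) = 81)
1/(1/(d(-30, 7) - 379) + w) = 1/(1/(-18*(-30) - 379) + 81) = 1/(1/(540 - 379) + 81) = 1/(1/161 + 81) = 1/(13042/161) = 161/13042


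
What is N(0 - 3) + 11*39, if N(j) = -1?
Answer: 428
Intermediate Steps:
N(0 - 3) + 11*39 = -1 + 11*39 = -1 + 429 = 428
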